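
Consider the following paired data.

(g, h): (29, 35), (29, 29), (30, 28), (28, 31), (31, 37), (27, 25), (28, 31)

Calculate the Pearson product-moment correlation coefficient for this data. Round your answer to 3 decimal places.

0.630

n = 7, Σg = 202, Σh = 216, Σg² = 5840, Σh² = 6766, Σgh = 6254
nΣgh − ΣgΣh = 43778 − 43632 = 146
nΣg² − (Σg)² = 40880 − 40804 = 76; nΣh² − (Σh)² = 47362 − 46656 = 706
r = 146 / √(76 × 706) = 146 / 231.6376 ≈ 0.630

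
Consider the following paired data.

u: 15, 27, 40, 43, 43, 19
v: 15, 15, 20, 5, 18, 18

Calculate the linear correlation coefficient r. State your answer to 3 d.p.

n = 6, Σu = 187, Σv = 91, Σu² = 6613, Σv² = 1523, Σuv = 2761
nΣuv − ΣuΣv = 16566 − 17017 = -451
nΣu² − (Σu)² = 39678 − 34969 = 4709; nΣv² − (Σv)² = 9138 − 8281 = 857
r = -451 / √(4709 × 857) = -451 / 2008.8835 ≈ -0.225

-0.225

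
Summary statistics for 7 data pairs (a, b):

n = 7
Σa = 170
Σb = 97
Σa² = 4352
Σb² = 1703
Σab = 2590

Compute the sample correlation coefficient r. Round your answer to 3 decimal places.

r = (nΣab − ΣaΣb) / √[(nΣa² − (Σa)²)(nΣb² − (Σb)²)]
Numerator: 7×2590 − 170×97 = 1640
Denominator: √[(30464 − 28900)(11921 − 9409)] = √[1564 × 2512] = 1982.1120
r = 1640 / 1982.1120 ≈ 0.827

0.827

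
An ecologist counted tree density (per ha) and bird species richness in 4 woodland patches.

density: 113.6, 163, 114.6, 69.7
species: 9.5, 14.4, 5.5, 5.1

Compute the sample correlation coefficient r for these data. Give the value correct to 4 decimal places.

n = 4, Σx = 460.9, Σy = 34.5, Σx² = 57465.21, Σy² = 353.87, Σxy = 4412.17
nΣxy − ΣxΣy = 17648.68 − 15901.05 = 1747.63
nΣx² − (Σx)² = 229860.84 − 212428.81 = 17432.03; nΣy² − (Σy)² = 1415.48 − 1190.25 = 225.23
r = 1747.63 / √(17432.03 × 225.23) = 1747.63 / 1981.4682 ≈ 0.8820

0.8820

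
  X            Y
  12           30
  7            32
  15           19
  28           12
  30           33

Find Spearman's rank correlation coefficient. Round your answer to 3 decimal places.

Rank X: 2, 1, 3, 4, 5
Rank Y: 3, 4, 2, 1, 5
d = rank(X) − rank(Y): -1, -3, 1, 3, 0; Σd² = 20
ρ = 1 − 6Σd² / [n(n²−1)] = 1 − 6×20 / (5×24) = 1 − 120/120 ≈ 0.000

0.000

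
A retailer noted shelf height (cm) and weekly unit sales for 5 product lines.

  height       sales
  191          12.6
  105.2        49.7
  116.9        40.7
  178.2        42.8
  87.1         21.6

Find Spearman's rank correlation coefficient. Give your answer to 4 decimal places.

-0.3000

Rank height: 5, 2, 3, 4, 1
Rank sales: 1, 5, 3, 4, 2
d = rank(height) − rank(sales): 4, -3, 0, 0, -1; Σd² = 26
ρ = 1 − 6Σd² / [n(n²−1)] = 1 − 6×26 / (5×24) = 1 − 156/120 ≈ -0.3000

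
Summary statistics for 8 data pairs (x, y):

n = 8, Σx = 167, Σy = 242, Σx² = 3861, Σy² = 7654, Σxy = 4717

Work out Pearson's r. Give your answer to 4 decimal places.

-0.9467

r = (nΣxy − ΣxΣy) / √[(nΣx² − (Σx)²)(nΣy² − (Σy)²)]
Numerator: 8×4717 − 167×242 = -2678
Denominator: √[(30888 − 27889)(61232 − 58564)] = √[2999 × 2668] = 2828.6626
r = -2678 / 2828.6626 ≈ -0.9467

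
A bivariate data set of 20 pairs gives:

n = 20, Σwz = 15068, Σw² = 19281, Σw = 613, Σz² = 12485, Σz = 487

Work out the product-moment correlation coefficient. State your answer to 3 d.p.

0.255

r = (nΣwz − ΣwΣz) / √[(nΣw² − (Σw)²)(nΣz² − (Σz)²)]
Numerator: 20×15068 − 613×487 = 2829
Denominator: √[(385620 − 375769)(249700 − 237169)] = √[9851 × 12531] = 11110.4852
r = 2829 / 11110.4852 ≈ 0.255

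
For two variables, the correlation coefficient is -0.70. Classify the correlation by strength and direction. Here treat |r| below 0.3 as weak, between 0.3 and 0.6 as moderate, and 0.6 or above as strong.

r = -0.70 < 0 so the relationship is negative.
|r| = 0.70, which falls in the strong range.

strong negative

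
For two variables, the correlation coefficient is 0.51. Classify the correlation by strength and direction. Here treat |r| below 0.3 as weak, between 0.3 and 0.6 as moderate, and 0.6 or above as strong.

moderate positive

r = 0.51 > 0 so the relationship is positive.
|r| = 0.51, which falls in the moderate range.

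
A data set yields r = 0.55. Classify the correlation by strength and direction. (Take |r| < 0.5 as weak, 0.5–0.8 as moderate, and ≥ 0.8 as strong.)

r = 0.55 > 0 so the relationship is positive.
|r| = 0.55, which falls in the moderate range.

moderate positive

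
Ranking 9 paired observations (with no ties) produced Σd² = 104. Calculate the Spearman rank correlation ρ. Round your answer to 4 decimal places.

0.1333

ρ = 1 − 6Σd² / [n(n²−1)] = 1 − 6×104 / (9×80)
  = 1 − 624/720 = 1 − 0.86667 ≈ 0.1333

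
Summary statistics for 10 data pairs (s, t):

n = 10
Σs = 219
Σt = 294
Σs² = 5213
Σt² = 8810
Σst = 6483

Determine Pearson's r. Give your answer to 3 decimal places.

0.169

r = (nΣst − ΣsΣt) / √[(nΣs² − (Σs)²)(nΣt² − (Σt)²)]
Numerator: 10×6483 − 219×294 = 444
Denominator: √[(52130 − 47961)(88100 − 86436)] = √[4169 × 1664] = 2633.8595
r = 444 / 2633.8595 ≈ 0.169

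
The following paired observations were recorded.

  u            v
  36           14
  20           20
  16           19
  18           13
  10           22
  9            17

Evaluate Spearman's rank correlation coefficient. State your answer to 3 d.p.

-0.314

Rank u: 6, 5, 3, 4, 2, 1
Rank v: 2, 5, 4, 1, 6, 3
d = rank(u) − rank(v): 4, 0, -1, 3, -4, -2; Σd² = 46
ρ = 1 − 6Σd² / [n(n²−1)] = 1 − 6×46 / (6×35) = 1 − 276/210 ≈ -0.314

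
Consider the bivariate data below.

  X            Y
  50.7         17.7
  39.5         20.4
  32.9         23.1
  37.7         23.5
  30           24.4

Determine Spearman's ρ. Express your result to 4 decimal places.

-0.9000

Rank X: 5, 4, 2, 3, 1
Rank Y: 1, 2, 3, 4, 5
d = rank(X) − rank(Y): 4, 2, -1, -1, -4; Σd² = 38
ρ = 1 − 6Σd² / [n(n²−1)] = 1 − 6×38 / (5×24) = 1 − 228/120 ≈ -0.9000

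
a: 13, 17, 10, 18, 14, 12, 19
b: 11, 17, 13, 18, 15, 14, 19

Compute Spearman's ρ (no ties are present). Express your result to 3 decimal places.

0.893

Rank a: 3, 5, 1, 6, 4, 2, 7
Rank b: 1, 5, 2, 6, 4, 3, 7
d = rank(a) − rank(b): 2, 0, -1, 0, 0, -1, 0; Σd² = 6
ρ = 1 − 6Σd² / [n(n²−1)] = 1 − 6×6 / (7×48) = 1 − 36/336 ≈ 0.893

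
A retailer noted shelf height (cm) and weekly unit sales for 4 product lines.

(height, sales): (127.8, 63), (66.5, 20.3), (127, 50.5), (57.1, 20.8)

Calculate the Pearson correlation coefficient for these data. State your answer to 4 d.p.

n = 4, Σx = 378.4, Σy = 154.6, Σx² = 40144.5, Σy² = 7363.98, Σxy = 17002.53
nΣxy − ΣxΣy = 68010.12 − 58500.64 = 9509.48
nΣx² − (Σx)² = 160578 − 143186.56 = 17391.44; nΣy² − (Σy)² = 29455.92 − 23901.16 = 5554.76
r = 9509.48 / √(17391.44 × 5554.76) = 9509.48 / 9828.7983 ≈ 0.9675

0.9675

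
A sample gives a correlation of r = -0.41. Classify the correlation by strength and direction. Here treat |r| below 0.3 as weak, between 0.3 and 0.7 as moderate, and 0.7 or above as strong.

r = -0.41 < 0 so the relationship is negative.
|r| = 0.41, which falls in the moderate range.

moderate negative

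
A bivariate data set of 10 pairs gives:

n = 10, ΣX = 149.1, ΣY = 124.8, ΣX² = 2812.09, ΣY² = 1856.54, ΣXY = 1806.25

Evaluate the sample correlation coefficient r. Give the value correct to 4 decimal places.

-0.1299

r = (nΣXY − ΣXΣY) / √[(nΣX² − (ΣX)²)(nΣY² − (ΣY)²)]
Numerator: 10×1806.25 − 149.1×124.8 = -545.18
Denominator: √[(28120.9 − 22230.81)(18565.4 − 15575.04)] = √[5890.09 × 2990.36] = 4196.8428
r = -545.18 / 4196.8428 ≈ -0.1299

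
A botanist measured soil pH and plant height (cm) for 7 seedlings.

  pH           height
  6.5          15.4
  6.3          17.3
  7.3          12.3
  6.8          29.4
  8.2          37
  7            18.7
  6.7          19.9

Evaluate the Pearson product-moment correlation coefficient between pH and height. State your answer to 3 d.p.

0.629

n = 7, Σx = 48.8, Σy = 150, Σx² = 342.6, Σy² = 3666.8, Σxy = 1066.43
nΣxy − ΣxΣy = 7465.01 − 7320 = 145.01
nΣx² − (Σx)² = 2398.2 − 2381.44 = 16.76; nΣy² − (Σy)² = 25667.6 − 22500 = 3167.6
r = 145.01 / √(16.76 × 3167.6) = 145.01 / 230.4105 ≈ 0.629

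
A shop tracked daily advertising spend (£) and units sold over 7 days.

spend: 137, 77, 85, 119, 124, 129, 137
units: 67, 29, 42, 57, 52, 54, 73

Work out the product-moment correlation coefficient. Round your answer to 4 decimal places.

0.9251

n = 7, Σx = 808, Σy = 374, Σx² = 96870, Σy² = 21292, Σxy = 45180
nΣxy − ΣxΣy = 316260 − 302192 = 14068
nΣx² − (Σx)² = 678090 − 652864 = 25226; nΣy² − (Σy)² = 149044 − 139876 = 9168
r = 14068 / √(25226 × 9168) = 14068 / 15207.6286 ≈ 0.9251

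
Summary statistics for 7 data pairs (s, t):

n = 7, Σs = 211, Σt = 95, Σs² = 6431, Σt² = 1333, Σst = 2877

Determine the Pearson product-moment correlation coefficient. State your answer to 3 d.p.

0.241

r = (nΣst − ΣsΣt) / √[(nΣs² − (Σs)²)(nΣt² − (Σt)²)]
Numerator: 7×2877 − 211×95 = 94
Denominator: √[(45017 − 44521)(9331 − 9025)] = √[496 × 306] = 389.5844
r = 94 / 389.5844 ≈ 0.241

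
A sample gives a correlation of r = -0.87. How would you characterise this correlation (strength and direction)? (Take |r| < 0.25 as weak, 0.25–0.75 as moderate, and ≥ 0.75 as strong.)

r = -0.87 < 0 so the relationship is negative.
|r| = 0.87, which falls in the strong range.

strong negative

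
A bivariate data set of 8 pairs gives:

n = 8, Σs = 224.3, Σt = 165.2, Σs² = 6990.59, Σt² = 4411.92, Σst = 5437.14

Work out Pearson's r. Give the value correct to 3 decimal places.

0.961

r = (nΣst − ΣsΣt) / √[(nΣs² − (Σs)²)(nΣt² − (Σt)²)]
Numerator: 8×5437.14 − 224.3×165.2 = 6442.76
Denominator: √[(55924.72 − 50310.49)(35295.36 − 27291.04)] = √[5614.23 × 8004.32] = 6703.5881
r = 6442.76 / 6703.5881 ≈ 0.961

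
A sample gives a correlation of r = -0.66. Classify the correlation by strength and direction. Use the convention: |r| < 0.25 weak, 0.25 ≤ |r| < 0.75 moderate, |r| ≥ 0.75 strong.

r = -0.66 < 0 so the relationship is negative.
|r| = 0.66, which falls in the moderate range.

moderate negative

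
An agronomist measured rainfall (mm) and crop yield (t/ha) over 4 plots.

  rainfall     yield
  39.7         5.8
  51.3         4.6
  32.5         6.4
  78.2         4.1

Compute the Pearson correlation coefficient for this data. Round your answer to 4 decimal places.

n = 4, Σx = 201.7, Σy = 20.9, Σx² = 11379.27, Σy² = 112.57, Σxy = 994.86
nΣxy − ΣxΣy = 3979.44 − 4215.53 = -236.09
nΣx² − (Σx)² = 45517.08 − 40682.89 = 4834.19; nΣy² − (Σy)² = 450.28 − 436.81 = 13.47
r = -236.09 / √(4834.19 × 13.47) = -236.09 / 255.1794 ≈ -0.9252

-0.9252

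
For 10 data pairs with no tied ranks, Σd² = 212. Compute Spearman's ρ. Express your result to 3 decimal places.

ρ = 1 − 6Σd² / [n(n²−1)] = 1 − 6×212 / (10×99)
  = 1 − 1272/990 = 1 − 1.2848 ≈ -0.285

-0.285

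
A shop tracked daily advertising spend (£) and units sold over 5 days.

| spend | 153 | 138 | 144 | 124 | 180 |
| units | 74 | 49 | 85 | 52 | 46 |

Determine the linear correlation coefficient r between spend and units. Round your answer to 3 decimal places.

n = 5, Σx = 739, Σy = 306, Σx² = 110965, Σy² = 19922, Σxy = 45052
nΣxy − ΣxΣy = 225260 − 226134 = -874
nΣx² − (Σx)² = 554825 − 546121 = 8704; nΣy² − (Σy)² = 99610 − 93636 = 5974
r = -874 / √(8704 × 5974) = -874 / 7210.9428 ≈ -0.121

-0.121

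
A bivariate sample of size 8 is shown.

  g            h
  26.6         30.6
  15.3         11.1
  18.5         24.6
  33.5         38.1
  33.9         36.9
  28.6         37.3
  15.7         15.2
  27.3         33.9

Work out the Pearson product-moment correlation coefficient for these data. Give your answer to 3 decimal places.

n = 8, Σg = 199.4, Σh = 227.7, Σg² = 5365.1, Σh² = 7249.49, Σgh = 6197.04
nΣgh − ΣgΣh = 49576.32 − 45403.38 = 4172.94
nΣg² − (Σg)² = 42920.8 − 39760.36 = 3160.44; nΣh² − (Σh)² = 57995.92 − 51847.29 = 6148.63
r = 4172.94 / √(3160.44 × 6148.63) = 4172.94 / 4408.2169 ≈ 0.947

0.947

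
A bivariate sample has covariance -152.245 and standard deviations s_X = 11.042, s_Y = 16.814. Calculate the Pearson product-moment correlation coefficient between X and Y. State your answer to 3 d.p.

r = Cov(X,Y) / (s_X · s_Y) = -152.245 / (11.042 × 16.814)
  = -152.245 / 185.6602 ≈ -0.820

-0.820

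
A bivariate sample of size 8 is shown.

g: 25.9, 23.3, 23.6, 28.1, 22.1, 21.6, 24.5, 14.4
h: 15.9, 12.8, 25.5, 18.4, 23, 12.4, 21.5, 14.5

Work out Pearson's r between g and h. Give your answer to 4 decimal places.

n = 8, Σg = 183.5, Σh = 144, Σg² = 4322.85, Σh² = 2760.72, Σgh = 3340.58
nΣgh − ΣgΣh = 26724.64 − 26424 = 300.64
nΣg² − (Σg)² = 34582.8 − 33672.25 = 910.55; nΣh² − (Σh)² = 22085.76 − 20736 = 1349.76
r = 300.64 / √(910.55 × 1349.76) = 300.64 / 1108.6135 ≈ 0.2712

0.2712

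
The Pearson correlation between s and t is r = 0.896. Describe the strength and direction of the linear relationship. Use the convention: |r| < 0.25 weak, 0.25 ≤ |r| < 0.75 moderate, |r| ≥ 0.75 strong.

strong positive

r = 0.896 > 0 so the relationship is positive.
|r| = 0.896, which falls in the strong range.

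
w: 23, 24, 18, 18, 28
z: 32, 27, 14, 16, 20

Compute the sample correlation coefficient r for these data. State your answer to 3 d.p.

0.497

n = 5, Σw = 111, Σz = 109, Σw² = 2537, Σz² = 2605, Σwz = 2484
nΣwz − ΣwΣz = 12420 − 12099 = 321
nΣw² − (Σw)² = 12685 − 12321 = 364; nΣz² − (Σz)² = 13025 − 11881 = 1144
r = 321 / √(364 × 1144) = 321 / 645.3030 ≈ 0.497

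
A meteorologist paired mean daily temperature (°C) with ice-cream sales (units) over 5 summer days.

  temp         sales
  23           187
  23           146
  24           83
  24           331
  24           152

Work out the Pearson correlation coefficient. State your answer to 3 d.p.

0.131

n = 5, Σx = 118, Σy = 899, Σx² = 2786, Σy² = 195839, Σxy = 21243
nΣxy − ΣxΣy = 106215 − 106082 = 133
nΣx² − (Σx)² = 13930 − 13924 = 6; nΣy² − (Σy)² = 979195 − 808201 = 170994
r = 133 / √(6 × 170994) = 133 / 1012.8988 ≈ 0.131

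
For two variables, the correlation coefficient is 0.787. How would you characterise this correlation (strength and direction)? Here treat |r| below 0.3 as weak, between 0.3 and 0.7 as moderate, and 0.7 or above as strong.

strong positive

r = 0.787 > 0 so the relationship is positive.
|r| = 0.787, which falls in the strong range.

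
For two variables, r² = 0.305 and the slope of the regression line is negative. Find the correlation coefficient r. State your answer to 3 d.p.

-0.552

|r| = √0.305 = 0.552
The association is negative, so r = −0.552.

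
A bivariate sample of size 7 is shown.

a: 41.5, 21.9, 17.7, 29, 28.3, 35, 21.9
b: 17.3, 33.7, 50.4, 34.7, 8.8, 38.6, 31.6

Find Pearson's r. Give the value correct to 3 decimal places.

n = 7, Σa = 195.3, Σb = 215.1, Σa² = 5861.65, Σb² = 7745.19, Σab = 5646.44
nΣab − ΣaΣb = 39525.08 − 42009.03 = -2483.95
nΣa² − (Σa)² = 41031.55 − 38142.09 = 2889.46; nΣb² − (Σb)² = 54216.33 − 46268.01 = 7948.32
r = -2483.95 / √(2889.46 × 7948.32) = -2483.95 / 4792.3223 ≈ -0.518

-0.518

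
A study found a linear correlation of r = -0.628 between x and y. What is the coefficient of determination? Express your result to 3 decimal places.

r² = (-0.628)² = 0.394

0.394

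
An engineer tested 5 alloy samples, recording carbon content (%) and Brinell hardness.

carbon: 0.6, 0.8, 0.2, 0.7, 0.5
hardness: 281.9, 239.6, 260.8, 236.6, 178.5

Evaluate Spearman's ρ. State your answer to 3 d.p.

-0.100

Rank carbon: 3, 5, 1, 4, 2
Rank hardness: 5, 3, 4, 2, 1
d = rank(carbon) − rank(hardness): -2, 2, -3, 2, 1; Σd² = 22
ρ = 1 − 6Σd² / [n(n²−1)] = 1 − 6×22 / (5×24) = 1 − 132/120 ≈ -0.100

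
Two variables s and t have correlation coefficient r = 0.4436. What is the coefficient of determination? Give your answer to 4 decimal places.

r² = (0.4436)² = 0.1968

0.1968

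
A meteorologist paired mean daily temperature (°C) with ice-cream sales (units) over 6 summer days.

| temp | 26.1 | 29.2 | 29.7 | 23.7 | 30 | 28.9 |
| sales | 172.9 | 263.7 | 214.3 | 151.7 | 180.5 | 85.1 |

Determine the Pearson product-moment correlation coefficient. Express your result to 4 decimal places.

0.2783

n = 6, Σx = 167.6, Σy = 1068.2, Σx² = 4712.84, Σy² = 208191.74, Σxy = 30047.12
nΣxy − ΣxΣy = 180282.72 − 179030.32 = 1252.4
nΣx² − (Σx)² = 28277.04 − 28089.76 = 187.28; nΣy² − (Σy)² = 1249150.44 − 1141051.24 = 108099.2
r = 1252.4 / √(187.28 × 108099.2) = 1252.4 / 4499.4242 ≈ 0.2783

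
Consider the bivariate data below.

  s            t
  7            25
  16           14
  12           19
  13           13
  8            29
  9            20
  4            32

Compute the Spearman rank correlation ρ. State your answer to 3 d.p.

Rank s: 2, 7, 5, 6, 3, 4, 1
Rank t: 5, 2, 3, 1, 6, 4, 7
d = rank(s) − rank(t): -3, 5, 2, 5, -3, 0, -6; Σd² = 108
ρ = 1 − 6Σd² / [n(n²−1)] = 1 − 6×108 / (7×48) = 1 − 648/336 ≈ -0.929

-0.929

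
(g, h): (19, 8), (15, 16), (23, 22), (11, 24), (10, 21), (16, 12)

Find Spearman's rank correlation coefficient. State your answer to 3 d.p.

-0.314

Rank g: 5, 3, 6, 2, 1, 4
Rank h: 1, 3, 5, 6, 4, 2
d = rank(g) − rank(h): 4, 0, 1, -4, -3, 2; Σd² = 46
ρ = 1 − 6Σd² / [n(n²−1)] = 1 − 6×46 / (6×35) = 1 − 276/210 ≈ -0.314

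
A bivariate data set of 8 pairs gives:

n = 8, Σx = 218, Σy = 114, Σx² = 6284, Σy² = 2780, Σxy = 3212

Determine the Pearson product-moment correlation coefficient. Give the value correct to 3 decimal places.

0.167

r = (nΣxy − ΣxΣy) / √[(nΣx² − (Σx)²)(nΣy² − (Σy)²)]
Numerator: 8×3212 − 218×114 = 844
Denominator: √[(50272 − 47524)(22240 − 12996)] = √[2748 × 9244] = 5040.0905
r = 844 / 5040.0905 ≈ 0.167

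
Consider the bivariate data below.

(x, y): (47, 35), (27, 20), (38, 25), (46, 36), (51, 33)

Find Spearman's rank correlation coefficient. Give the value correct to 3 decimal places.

0.600

Rank x: 4, 1, 2, 3, 5
Rank y: 4, 1, 2, 5, 3
d = rank(x) − rank(y): 0, 0, 0, -2, 2; Σd² = 8
ρ = 1 − 6Σd² / [n(n²−1)] = 1 − 6×8 / (5×24) = 1 − 48/120 ≈ 0.600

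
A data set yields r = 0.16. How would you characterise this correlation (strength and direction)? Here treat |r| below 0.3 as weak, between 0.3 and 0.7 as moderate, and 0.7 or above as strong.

r = 0.16 > 0 so the relationship is positive.
|r| = 0.16, which falls in the weak range.

weak positive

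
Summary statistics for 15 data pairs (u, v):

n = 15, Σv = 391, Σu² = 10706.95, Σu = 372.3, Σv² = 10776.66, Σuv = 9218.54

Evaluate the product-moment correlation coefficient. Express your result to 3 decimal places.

r = (nΣuv − ΣuΣv) / √[(nΣu² − (Σu)²)(nΣv² − (Σv)²)]
Numerator: 15×9218.54 − 372.3×391 = -7291.2
Denominator: √[(160604.25 − 138607.29)(161649.9 − 152881)] = √[21996.96 × 8768.9] = 13888.4536
r = -7291.2 / 13888.4536 ≈ -0.525

-0.525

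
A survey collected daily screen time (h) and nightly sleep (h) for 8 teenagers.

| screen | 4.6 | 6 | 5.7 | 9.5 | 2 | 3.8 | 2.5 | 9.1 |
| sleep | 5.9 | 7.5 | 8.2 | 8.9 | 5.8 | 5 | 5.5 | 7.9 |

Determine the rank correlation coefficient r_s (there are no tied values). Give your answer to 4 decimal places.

0.8333

Rank screen: 4, 6, 5, 8, 1, 3, 2, 7
Rank sleep: 4, 5, 7, 8, 3, 1, 2, 6
d = rank(screen) − rank(sleep): 0, 1, -2, 0, -2, 2, 0, 1; Σd² = 14
ρ = 1 − 6Σd² / [n(n²−1)] = 1 − 6×14 / (8×63) = 1 − 84/504 ≈ 0.8333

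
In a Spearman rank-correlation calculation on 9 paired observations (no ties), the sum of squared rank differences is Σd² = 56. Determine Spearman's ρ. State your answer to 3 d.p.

0.533

ρ = 1 − 6Σd² / [n(n²−1)] = 1 − 6×56 / (9×80)
  = 1 − 336/720 = 1 − 0.4667 ≈ 0.533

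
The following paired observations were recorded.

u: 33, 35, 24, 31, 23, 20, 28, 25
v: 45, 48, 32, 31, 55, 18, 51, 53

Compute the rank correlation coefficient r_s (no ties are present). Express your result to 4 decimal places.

Rank u: 7, 8, 3, 6, 2, 1, 5, 4
Rank v: 4, 5, 3, 2, 8, 1, 6, 7
d = rank(u) − rank(v): 3, 3, 0, 4, -6, 0, -1, -3; Σd² = 80
ρ = 1 − 6Σd² / [n(n²−1)] = 1 − 6×80 / (8×63) = 1 − 480/504 ≈ 0.0476

0.0476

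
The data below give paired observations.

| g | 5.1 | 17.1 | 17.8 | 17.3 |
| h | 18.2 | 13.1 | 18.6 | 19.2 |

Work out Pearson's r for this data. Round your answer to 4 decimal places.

n = 4, Σg = 57.3, Σh = 69.1, Σg² = 934.55, Σh² = 1217.45, Σgh = 980.07
nΣgh − ΣgΣh = 3920.28 − 3959.43 = -39.15
nΣg² − (Σg)² = 3738.2 − 3283.29 = 454.91; nΣh² − (Σh)² = 4869.8 − 4774.81 = 94.99
r = -39.15 / √(454.91 × 94.99) = -39.15 / 207.8747 ≈ -0.1883

-0.1883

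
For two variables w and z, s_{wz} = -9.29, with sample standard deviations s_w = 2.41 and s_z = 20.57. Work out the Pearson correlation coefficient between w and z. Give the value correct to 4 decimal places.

r = Cov(w,z) / (s_w · s_z) = -9.29 / (2.41 × 20.57)
  = -9.29 / 49.5737 ≈ -0.1874

-0.1874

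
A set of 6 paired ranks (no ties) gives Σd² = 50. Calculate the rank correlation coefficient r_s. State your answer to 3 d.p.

-0.429

ρ = 1 − 6Σd² / [n(n²−1)] = 1 − 6×50 / (6×35)
  = 1 − 300/210 = 1 − 1.4286 ≈ -0.429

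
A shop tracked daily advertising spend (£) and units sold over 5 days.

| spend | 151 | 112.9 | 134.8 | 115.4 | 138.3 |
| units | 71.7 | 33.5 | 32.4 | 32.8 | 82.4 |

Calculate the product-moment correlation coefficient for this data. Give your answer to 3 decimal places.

0.743

n = 5, Σx = 652.4, Σy = 252.8, Σx² = 86162.5, Σy² = 15178.5, Σxy = 34157.41
nΣxy − ΣxΣy = 170787.05 − 164926.72 = 5860.33
nΣx² − (Σx)² = 430812.5 − 425625.76 = 5186.74; nΣy² − (Σy)² = 75892.5 − 63907.84 = 11984.66
r = 5860.33 / √(5186.74 × 11984.66) = 5860.33 / 7884.2448 ≈ 0.743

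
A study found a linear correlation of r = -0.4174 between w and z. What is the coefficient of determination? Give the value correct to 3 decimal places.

r² = (-0.4174)² = 0.174

0.174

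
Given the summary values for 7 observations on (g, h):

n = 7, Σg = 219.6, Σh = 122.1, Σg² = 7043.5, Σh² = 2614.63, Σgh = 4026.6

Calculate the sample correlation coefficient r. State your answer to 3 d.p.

r = (nΣgh − ΣgΣh) / √[(nΣg² − (Σg)²)(nΣh² − (Σh)²)]
Numerator: 7×4026.6 − 219.6×122.1 = 1373.04
Denominator: √[(49304.5 − 48224.16)(18302.41 − 14908.41)] = √[1080.34 × 3394] = 1914.8561
r = 1373.04 / 1914.8561 ≈ 0.717

0.717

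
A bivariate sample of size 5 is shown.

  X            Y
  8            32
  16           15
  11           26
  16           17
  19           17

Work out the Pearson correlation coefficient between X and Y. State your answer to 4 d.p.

n = 5, ΣX = 70, ΣY = 107, ΣX² = 1058, ΣY² = 2503, ΣXY = 1377
nΣXY − ΣXΣY = 6885 − 7490 = -605
nΣX² − (ΣX)² = 5290 − 4900 = 390; nΣY² − (ΣY)² = 12515 − 11449 = 1066
r = -605 / √(390 × 1066) = -605 / 644.7790 ≈ -0.9383

-0.9383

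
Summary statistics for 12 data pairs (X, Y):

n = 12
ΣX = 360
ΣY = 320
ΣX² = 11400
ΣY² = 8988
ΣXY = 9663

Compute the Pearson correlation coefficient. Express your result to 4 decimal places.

0.1206

r = (nΣXY − ΣXΣY) / √[(nΣX² − (ΣX)²)(nΣY² − (ΣY)²)]
Numerator: 12×9663 − 360×320 = 756
Denominator: √[(136800 − 129600)(107856 − 102400)] = √[7200 × 5456] = 6267.6311
r = 756 / 6267.6311 ≈ 0.1206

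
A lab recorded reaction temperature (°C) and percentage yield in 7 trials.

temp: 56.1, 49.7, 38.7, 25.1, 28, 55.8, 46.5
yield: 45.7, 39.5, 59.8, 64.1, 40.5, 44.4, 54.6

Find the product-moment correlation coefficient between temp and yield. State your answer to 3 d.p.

-0.455

n = 7, Σx = 299.9, Σy = 348.6, Σx² = 13804.89, Σy² = 17926.36, Σxy = 14600.51
nΣxy − ΣxΣy = 102203.57 − 104545.14 = -2341.57
nΣx² − (Σx)² = 96634.23 − 89940.01 = 6694.22; nΣy² − (Σy)² = 125484.52 − 121521.96 = 3962.56
r = -2341.57 / √(6694.22 × 3962.56) = -2341.57 / 5150.3639 ≈ -0.455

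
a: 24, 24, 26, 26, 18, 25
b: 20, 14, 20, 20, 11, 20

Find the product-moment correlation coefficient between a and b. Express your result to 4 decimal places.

n = 6, Σa = 143, Σb = 105, Σa² = 3453, Σb² = 1917, Σab = 2554
nΣab − ΣaΣb = 15324 − 15015 = 309
nΣa² − (Σa)² = 20718 − 20449 = 269; nΣb² − (Σb)² = 11502 − 11025 = 477
r = 309 / √(269 × 477) = 309 / 358.2080 ≈ 0.8626

0.8626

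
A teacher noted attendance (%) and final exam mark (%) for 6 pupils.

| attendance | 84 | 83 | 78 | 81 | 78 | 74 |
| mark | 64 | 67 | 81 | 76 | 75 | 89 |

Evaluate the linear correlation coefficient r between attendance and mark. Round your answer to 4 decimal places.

n = 6, Σx = 478, Σy = 452, Σx² = 38150, Σy² = 34468, Σxy = 35847
nΣxy − ΣxΣy = 215082 − 216056 = -974
nΣx² − (Σx)² = 228900 − 228484 = 416; nΣy² − (Σy)² = 206808 − 204304 = 2504
r = -974 / √(416 × 2504) = -974 / 1020.6194 ≈ -0.9543

-0.9543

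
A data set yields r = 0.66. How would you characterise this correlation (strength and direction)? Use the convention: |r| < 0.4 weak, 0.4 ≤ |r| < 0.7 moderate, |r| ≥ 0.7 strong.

r = 0.66 > 0 so the relationship is positive.
|r| = 0.66, which falls in the moderate range.

moderate positive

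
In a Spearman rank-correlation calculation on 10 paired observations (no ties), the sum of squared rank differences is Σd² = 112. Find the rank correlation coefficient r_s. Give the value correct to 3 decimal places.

ρ = 1 − 6Σd² / [n(n²−1)] = 1 − 6×112 / (10×99)
  = 1 − 672/990 = 1 − 0.6788 ≈ 0.321

0.321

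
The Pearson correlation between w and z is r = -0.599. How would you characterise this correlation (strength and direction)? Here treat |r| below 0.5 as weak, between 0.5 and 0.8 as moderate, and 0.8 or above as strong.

moderate negative

r = -0.599 < 0 so the relationship is negative.
|r| = 0.599, which falls in the moderate range.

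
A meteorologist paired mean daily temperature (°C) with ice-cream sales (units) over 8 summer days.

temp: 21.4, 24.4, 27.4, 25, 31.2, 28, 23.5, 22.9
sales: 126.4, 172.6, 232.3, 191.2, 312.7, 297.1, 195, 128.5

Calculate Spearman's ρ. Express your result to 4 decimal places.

0.9286

Rank temp: 1, 4, 6, 5, 8, 7, 3, 2
Rank sales: 1, 3, 6, 4, 8, 7, 5, 2
d = rank(temp) − rank(sales): 0, 1, 0, 1, 0, 0, -2, 0; Σd² = 6
ρ = 1 − 6Σd² / [n(n²−1)] = 1 − 6×6 / (8×63) = 1 − 36/504 ≈ 0.9286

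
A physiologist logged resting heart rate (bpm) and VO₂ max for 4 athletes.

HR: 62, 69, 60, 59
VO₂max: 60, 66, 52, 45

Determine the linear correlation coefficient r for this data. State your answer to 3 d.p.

n = 4, Σx = 250, Σy = 223, Σx² = 15686, Σy² = 12685, Σxy = 14049
nΣxy − ΣxΣy = 56196 − 55750 = 446
nΣx² − (Σx)² = 62744 − 62500 = 244; nΣy² − (Σy)² = 50740 − 49729 = 1011
r = 446 / √(244 × 1011) = 446 / 496.6729 ≈ 0.898

0.898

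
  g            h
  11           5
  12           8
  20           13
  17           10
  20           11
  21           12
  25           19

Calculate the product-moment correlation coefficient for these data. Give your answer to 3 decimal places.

n = 7, Σg = 126, Σh = 78, Σg² = 2420, Σh² = 984, Σgh = 1528
nΣgh − ΣgΣh = 10696 − 9828 = 868
nΣg² − (Σg)² = 16940 − 15876 = 1064; nΣh² − (Σh)² = 6888 − 6084 = 804
r = 868 / √(1064 × 804) = 868 / 924.9086 ≈ 0.938

0.938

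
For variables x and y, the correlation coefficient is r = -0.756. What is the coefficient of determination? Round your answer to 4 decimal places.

0.5715

r² = (-0.756)² = 0.5715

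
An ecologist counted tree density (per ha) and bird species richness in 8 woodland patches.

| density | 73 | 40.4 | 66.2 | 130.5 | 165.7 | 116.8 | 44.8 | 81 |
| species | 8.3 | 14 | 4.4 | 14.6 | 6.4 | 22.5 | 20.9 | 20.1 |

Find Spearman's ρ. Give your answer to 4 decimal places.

Rank density: 4, 1, 3, 7, 8, 6, 2, 5
Rank species: 3, 4, 1, 5, 2, 8, 7, 6
d = rank(density) − rank(species): 1, -3, 2, 2, 6, -2, -5, -1; Σd² = 84
ρ = 1 − 6Σd² / [n(n²−1)] = 1 − 6×84 / (8×63) = 1 − 504/504 ≈ 0.0000

0.0000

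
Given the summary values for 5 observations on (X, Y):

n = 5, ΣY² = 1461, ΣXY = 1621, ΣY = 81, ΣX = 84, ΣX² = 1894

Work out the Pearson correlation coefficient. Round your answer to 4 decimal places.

r = (nΣXY − ΣXΣY) / √[(nΣX² − (ΣX)²)(nΣY² − (ΣY)²)]
Numerator: 5×1621 − 84×81 = 1301
Denominator: √[(9470 − 7056)(7305 − 6561)] = √[2414 × 744] = 1340.1552
r = 1301 / 1340.1552 ≈ 0.9708

0.9708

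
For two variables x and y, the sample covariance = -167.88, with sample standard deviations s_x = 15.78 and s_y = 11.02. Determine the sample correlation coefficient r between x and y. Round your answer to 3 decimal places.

r = Cov(x,y) / (s_x · s_y) = -167.88 / (15.78 × 11.02)
  = -167.88 / 173.8956 ≈ -0.965

-0.965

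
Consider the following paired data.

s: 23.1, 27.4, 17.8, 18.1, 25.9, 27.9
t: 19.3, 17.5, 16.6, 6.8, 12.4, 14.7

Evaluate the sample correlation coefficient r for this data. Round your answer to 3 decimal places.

n = 6, Σs = 140.2, Σt = 87.3, Σs² = 3378.04, Σt² = 1370.39, Σst = 2075.18
nΣst − ΣsΣt = 12451.08 − 12239.46 = 211.62
nΣs² − (Σs)² = 20268.24 − 19656.04 = 612.2; nΣt² − (Σt)² = 8222.34 − 7621.29 = 601.05
r = 211.62 / √(612.2 × 601.05) = 211.62 / 606.5994 ≈ 0.349

0.349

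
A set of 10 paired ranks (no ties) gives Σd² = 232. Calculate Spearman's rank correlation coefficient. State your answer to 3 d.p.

-0.406

ρ = 1 − 6Σd² / [n(n²−1)] = 1 − 6×232 / (10×99)
  = 1 − 1392/990 = 1 − 1.4061 ≈ -0.406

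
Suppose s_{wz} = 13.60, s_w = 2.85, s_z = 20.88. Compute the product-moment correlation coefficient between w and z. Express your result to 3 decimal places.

r = Cov(w,z) / (s_w · s_z) = 13.60 / (2.85 × 20.88)
  = 13.60 / 59.5080 ≈ 0.229

0.229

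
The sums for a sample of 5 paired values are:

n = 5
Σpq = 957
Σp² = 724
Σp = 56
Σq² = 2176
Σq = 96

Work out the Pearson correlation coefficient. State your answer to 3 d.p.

r = (nΣpq − ΣpΣq) / √[(nΣp² − (Σp)²)(nΣq² − (Σq)²)]
Numerator: 5×957 − 56×96 = -591
Denominator: √[(3620 − 3136)(10880 − 9216)] = √[484 × 1664] = 897.4274
r = -591 / 897.4274 ≈ -0.659

-0.659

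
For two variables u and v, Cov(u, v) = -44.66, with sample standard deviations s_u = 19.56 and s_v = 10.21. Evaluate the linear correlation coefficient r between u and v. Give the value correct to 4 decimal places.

-0.2236

r = Cov(u,v) / (s_u · s_v) = -44.66 / (19.56 × 10.21)
  = -44.66 / 199.7076 ≈ -0.2236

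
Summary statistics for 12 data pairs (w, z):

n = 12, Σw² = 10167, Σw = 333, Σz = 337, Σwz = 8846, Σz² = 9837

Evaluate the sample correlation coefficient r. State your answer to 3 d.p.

-0.861

r = (nΣwz − ΣwΣz) / √[(nΣw² − (Σw)²)(nΣz² − (Σz)²)]
Numerator: 12×8846 − 333×337 = -6069
Denominator: √[(122004 − 110889)(118044 − 113569)] = √[11115 × 4475] = 7052.6325
r = -6069 / 7052.6325 ≈ -0.861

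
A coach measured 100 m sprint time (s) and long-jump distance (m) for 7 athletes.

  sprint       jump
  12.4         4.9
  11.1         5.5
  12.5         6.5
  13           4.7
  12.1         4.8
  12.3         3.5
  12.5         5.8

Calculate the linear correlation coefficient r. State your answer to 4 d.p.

-0.0896

n = 7, Σx = 85.9, Σy = 35.7, Σx² = 1056.17, Σy² = 187.53, Σxy = 437.79
nΣxy − ΣxΣy = 3064.53 − 3066.63 = -2.1
nΣx² − (Σx)² = 7393.19 − 7378.81 = 14.38; nΣy² − (Σy)² = 1312.71 − 1274.49 = 38.22
r = -2.1 / √(14.38 × 38.22) = -2.1 / 23.4436 ≈ -0.0896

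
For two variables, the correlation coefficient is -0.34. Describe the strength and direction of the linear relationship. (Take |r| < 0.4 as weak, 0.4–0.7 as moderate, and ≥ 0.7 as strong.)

r = -0.34 < 0 so the relationship is negative.
|r| = 0.34, which falls in the weak range.

weak negative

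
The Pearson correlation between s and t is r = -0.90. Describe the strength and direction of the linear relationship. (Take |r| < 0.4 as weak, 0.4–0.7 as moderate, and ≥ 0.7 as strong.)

strong negative

r = -0.90 < 0 so the relationship is negative.
|r| = 0.90, which falls in the strong range.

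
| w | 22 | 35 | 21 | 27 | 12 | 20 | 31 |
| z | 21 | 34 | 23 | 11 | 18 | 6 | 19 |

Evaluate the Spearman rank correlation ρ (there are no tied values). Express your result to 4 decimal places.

Rank w: 4, 7, 3, 5, 1, 2, 6
Rank z: 5, 7, 6, 2, 3, 1, 4
d = rank(w) − rank(z): -1, 0, -3, 3, -2, 1, 2; Σd² = 28
ρ = 1 − 6Σd² / [n(n²−1)] = 1 − 6×28 / (7×48) = 1 − 168/336 ≈ 0.5000

0.5000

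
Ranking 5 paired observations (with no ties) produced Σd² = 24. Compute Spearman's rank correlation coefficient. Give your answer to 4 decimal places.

-0.2000

ρ = 1 − 6Σd² / [n(n²−1)] = 1 − 6×24 / (5×24)
  = 1 − 144/120 = 1 − 1.20000 ≈ -0.2000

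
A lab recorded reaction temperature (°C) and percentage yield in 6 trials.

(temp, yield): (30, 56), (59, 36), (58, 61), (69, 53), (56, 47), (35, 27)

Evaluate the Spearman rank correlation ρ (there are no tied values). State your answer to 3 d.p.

0.029

Rank temp: 1, 5, 4, 6, 3, 2
Rank yield: 5, 2, 6, 4, 3, 1
d = rank(temp) − rank(yield): -4, 3, -2, 2, 0, 1; Σd² = 34
ρ = 1 − 6Σd² / [n(n²−1)] = 1 − 6×34 / (6×35) = 1 − 204/210 ≈ 0.029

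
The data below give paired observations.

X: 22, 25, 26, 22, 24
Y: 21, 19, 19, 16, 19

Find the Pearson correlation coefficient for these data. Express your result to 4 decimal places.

n = 5, ΣX = 119, ΣY = 94, ΣX² = 2845, ΣY² = 1780, ΣXY = 2239
nΣXY − ΣXΣY = 11195 − 11186 = 9
nΣX² − (ΣX)² = 14225 − 14161 = 64; nΣY² − (ΣY)² = 8900 − 8836 = 64
r = 9 / √(64 × 64) = 9 / 64.0000 ≈ 0.1406

0.1406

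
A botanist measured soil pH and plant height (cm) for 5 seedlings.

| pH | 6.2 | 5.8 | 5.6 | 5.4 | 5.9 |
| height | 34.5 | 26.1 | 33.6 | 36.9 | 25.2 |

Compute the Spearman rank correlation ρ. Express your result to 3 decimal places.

-0.400

Rank pH: 5, 3, 2, 1, 4
Rank height: 4, 2, 3, 5, 1
d = rank(pH) − rank(height): 1, 1, -1, -4, 3; Σd² = 28
ρ = 1 − 6Σd² / [n(n²−1)] = 1 − 6×28 / (5×24) = 1 − 168/120 ≈ -0.400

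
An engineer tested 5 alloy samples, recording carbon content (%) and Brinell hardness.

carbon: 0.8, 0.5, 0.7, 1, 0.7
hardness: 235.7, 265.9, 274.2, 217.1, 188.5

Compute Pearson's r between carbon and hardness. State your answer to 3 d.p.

n = 5, Σx = 3.7, Σy = 1181.4, Σx² = 2.87, Σy² = 284107.6, Σxy = 862.5
nΣxy − ΣxΣy = 4312.5 − 4371.18 = -58.68
nΣx² − (Σx)² = 14.35 − 13.69 = 0.66; nΣy² − (Σy)² = 1420538 − 1395705.96 = 24832.04
r = -58.68 / √(0.66 × 24832.04) = -58.68 / 128.0201 ≈ -0.458

-0.458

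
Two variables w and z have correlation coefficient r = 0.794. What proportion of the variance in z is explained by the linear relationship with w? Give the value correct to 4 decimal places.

r² = (0.794)² = 0.6304

0.6304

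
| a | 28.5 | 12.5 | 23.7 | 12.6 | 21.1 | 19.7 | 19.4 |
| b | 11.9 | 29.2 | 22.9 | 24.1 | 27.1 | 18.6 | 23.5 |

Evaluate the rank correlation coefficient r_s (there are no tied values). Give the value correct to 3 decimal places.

-0.714

Rank a: 7, 1, 6, 2, 5, 4, 3
Rank b: 1, 7, 3, 5, 6, 2, 4
d = rank(a) − rank(b): 6, -6, 3, -3, -1, 2, -1; Σd² = 96
ρ = 1 − 6Σd² / [n(n²−1)] = 1 − 6×96 / (7×48) = 1 − 576/336 ≈ -0.714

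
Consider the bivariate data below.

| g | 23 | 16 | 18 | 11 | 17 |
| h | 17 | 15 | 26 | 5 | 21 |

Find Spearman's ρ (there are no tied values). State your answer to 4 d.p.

Rank g: 5, 2, 4, 1, 3
Rank h: 3, 2, 5, 1, 4
d = rank(g) − rank(h): 2, 0, -1, 0, -1; Σd² = 6
ρ = 1 − 6Σd² / [n(n²−1)] = 1 − 6×6 / (5×24) = 1 − 36/120 ≈ 0.7000

0.7000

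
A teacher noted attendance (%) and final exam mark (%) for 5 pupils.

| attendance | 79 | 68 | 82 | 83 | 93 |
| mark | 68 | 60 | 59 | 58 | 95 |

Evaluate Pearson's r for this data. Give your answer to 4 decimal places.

0.7125

n = 5, Σx = 405, Σy = 340, Σx² = 33127, Σy² = 24094, Σxy = 27939
nΣxy − ΣxΣy = 139695 − 137700 = 1995
nΣx² − (Σx)² = 165635 − 164025 = 1610; nΣy² − (Σy)² = 120470 − 115600 = 4870
r = 1995 / √(1610 × 4870) = 1995 / 2800.1250 ≈ 0.7125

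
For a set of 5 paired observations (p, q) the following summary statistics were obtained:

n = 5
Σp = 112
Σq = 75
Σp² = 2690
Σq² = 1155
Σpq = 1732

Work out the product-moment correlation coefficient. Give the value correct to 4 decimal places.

0.7053

r = (nΣpq − ΣpΣq) / √[(nΣp² − (Σp)²)(nΣq² − (Σq)²)]
Numerator: 5×1732 − 112×75 = 260
Denominator: √[(13450 − 12544)(5775 − 5625)] = √[906 × 150] = 368.6462
r = 260 / 368.6462 ≈ 0.7053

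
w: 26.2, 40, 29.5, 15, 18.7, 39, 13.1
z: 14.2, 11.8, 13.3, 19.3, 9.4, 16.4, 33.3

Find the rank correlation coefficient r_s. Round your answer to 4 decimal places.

Rank w: 4, 7, 5, 2, 3, 6, 1
Rank z: 4, 2, 3, 6, 1, 5, 7
d = rank(w) − rank(z): 0, 5, 2, -4, 2, 1, -6; Σd² = 86
ρ = 1 − 6Σd² / [n(n²−1)] = 1 − 6×86 / (7×48) = 1 − 516/336 ≈ -0.5357

-0.5357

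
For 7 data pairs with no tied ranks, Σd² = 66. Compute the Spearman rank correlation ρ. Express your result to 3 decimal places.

-0.179

ρ = 1 − 6Σd² / [n(n²−1)] = 1 − 6×66 / (7×48)
  = 1 − 396/336 = 1 − 1.1786 ≈ -0.179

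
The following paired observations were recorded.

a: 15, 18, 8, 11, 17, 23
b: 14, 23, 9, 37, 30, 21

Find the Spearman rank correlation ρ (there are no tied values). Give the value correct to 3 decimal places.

Rank a: 3, 5, 1, 2, 4, 6
Rank b: 2, 4, 1, 6, 5, 3
d = rank(a) − rank(b): 1, 1, 0, -4, -1, 3; Σd² = 28
ρ = 1 − 6Σd² / [n(n²−1)] = 1 − 6×28 / (6×35) = 1 − 168/210 ≈ 0.200

0.200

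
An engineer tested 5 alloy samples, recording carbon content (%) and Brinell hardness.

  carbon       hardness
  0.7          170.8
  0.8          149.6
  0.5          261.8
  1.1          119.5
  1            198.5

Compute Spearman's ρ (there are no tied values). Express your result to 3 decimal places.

-0.700

Rank carbon: 2, 3, 1, 5, 4
Rank hardness: 3, 2, 5, 1, 4
d = rank(carbon) − rank(hardness): -1, 1, -4, 4, 0; Σd² = 34
ρ = 1 − 6Σd² / [n(n²−1)] = 1 − 6×34 / (5×24) = 1 − 204/120 ≈ -0.700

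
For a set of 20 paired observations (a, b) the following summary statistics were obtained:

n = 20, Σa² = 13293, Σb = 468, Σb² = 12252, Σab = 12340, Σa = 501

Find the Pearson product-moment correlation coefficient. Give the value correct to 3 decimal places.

0.627

r = (nΣab − ΣaΣb) / √[(nΣa² − (Σa)²)(nΣb² − (Σb)²)]
Numerator: 20×12340 − 501×468 = 12332
Denominator: √[(265860 − 251001)(245040 − 219024)] = √[14859 × 26016] = 19661.4278
r = 12332 / 19661.4278 ≈ 0.627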